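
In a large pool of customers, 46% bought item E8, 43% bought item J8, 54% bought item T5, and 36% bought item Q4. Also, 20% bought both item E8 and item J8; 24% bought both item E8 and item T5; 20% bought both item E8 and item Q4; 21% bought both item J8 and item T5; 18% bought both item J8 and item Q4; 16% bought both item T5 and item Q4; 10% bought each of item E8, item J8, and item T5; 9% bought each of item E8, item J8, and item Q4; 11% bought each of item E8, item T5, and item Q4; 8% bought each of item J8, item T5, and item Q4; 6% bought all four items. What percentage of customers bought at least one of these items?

Inclusion–exclusion gives
P(≥1) = 46 + 43 + 54 + 36 − 20 − 24 − 20 − 21 − 18 − 16 + 10 + 9 + 11 + 8 − 6 = 92%

92%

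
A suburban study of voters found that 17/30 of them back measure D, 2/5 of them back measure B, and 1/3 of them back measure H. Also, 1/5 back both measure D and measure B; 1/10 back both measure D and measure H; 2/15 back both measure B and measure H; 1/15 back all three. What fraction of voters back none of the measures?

P(at least one) = 17/30 + 2/5 + 1/3 − 1/5 − 1/10 − 2/15 + 1/15 = 14/15
P(none) = 1 − 14/15 = 1/15

1/15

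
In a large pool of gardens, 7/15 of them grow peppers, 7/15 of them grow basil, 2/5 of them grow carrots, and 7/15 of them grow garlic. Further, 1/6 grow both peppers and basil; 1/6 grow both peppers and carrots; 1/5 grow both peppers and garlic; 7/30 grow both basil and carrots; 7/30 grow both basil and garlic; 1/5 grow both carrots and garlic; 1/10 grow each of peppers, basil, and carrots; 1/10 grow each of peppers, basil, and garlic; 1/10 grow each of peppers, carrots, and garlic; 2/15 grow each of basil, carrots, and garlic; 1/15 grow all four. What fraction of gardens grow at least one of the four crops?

P(≥1) = 7/15 + 7/15 + 2/5 + 7/15 − 1/6 − 1/6 − 1/5 − 7/30 − 7/30 − 1/5 + 1/10 + 1/10 + 1/10 + 2/15 − 1/15 = 29/30

29/30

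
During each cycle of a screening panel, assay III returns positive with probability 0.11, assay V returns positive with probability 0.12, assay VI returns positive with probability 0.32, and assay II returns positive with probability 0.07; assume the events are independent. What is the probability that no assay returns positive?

Independence gives P(none) = ∏(1 − pᵢ).
P(none) = (1 − 0.11) × (1 − 0.12) × (1 − 0.32) × (1 − 0.07) = 0.89 × 0.88 × 0.68 × 0.93 = 0.49529568

0.49529568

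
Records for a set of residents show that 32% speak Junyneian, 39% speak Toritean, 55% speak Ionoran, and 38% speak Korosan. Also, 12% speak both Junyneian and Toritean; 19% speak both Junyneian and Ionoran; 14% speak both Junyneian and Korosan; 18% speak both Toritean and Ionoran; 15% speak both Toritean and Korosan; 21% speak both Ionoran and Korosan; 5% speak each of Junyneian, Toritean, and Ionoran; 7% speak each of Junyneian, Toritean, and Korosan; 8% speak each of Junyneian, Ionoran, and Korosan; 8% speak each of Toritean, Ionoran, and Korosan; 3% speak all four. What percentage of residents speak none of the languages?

10%

Apply inclusion-exclusion:
P(at least one) = 32 + 39 + 55 + 38 − 12 − 19 − 14 − 18 − 15 − 21 + 5 + 7 + 8 + 8 − 3 = 90%
P(none) = 100% − 90% = 10%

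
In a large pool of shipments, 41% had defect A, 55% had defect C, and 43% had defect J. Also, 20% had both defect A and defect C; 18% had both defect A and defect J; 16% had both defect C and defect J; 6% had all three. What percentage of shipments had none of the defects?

By inclusion-exclusion,
P(union) = 41 + 55 + 43 − 20 − 18 − 16 + 6 = 91%
P(none) = 100% − 91% = 9%

9%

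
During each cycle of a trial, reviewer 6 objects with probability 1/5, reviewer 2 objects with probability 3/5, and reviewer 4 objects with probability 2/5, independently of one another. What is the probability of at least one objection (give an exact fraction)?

101/125

P(none) = (1 − 1/5) × (1 − 3/5) × (1 − 2/5) = 4/5 × 2/5 × 3/5 = 24/125
P(at least one) = 1 − 24/125 = 101/125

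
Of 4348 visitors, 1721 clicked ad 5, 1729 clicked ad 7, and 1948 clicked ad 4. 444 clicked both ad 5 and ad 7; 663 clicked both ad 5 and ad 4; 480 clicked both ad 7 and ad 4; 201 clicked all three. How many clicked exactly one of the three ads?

Using the inclusion–exclusion count for exactly one event:
|exactly one| = 1721 + 1729 + 1948 − 2·444 − 2·663 − 2·480 + 3·201 = 2827

2827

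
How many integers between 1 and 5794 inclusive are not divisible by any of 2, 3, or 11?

1756

⌊5794/2⌋ + ⌊5794/3⌋ + ⌊5794/11⌋ − ⌊5794/6⌋ − ⌊5794/22⌋ − ⌊5794/33⌋ + ⌊5794/66⌋ = 2897 + 1931 + 526 − 965 − 263 − 175 + 87 = 4038
5794 − 4038 = 1756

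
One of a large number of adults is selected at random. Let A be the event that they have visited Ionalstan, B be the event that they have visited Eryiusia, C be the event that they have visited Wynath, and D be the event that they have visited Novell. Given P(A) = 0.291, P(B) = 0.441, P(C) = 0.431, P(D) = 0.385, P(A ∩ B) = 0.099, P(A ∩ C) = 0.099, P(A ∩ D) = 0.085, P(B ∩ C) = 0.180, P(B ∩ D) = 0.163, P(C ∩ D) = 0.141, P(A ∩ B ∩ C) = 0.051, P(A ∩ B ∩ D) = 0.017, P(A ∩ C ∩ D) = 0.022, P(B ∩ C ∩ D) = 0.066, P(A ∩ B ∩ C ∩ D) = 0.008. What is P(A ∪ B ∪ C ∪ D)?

0.929

Apply inclusion-exclusion:
P(A ∪ B ∪ C ∪ D) = 0.291 + 0.441 + 0.431 + 0.385 − 0.099 − 0.099 − 0.085 − 0.180 − 0.163 − 0.141 + 0.051 + 0.017 + 0.022 + 0.066 − 0.008 = 0.929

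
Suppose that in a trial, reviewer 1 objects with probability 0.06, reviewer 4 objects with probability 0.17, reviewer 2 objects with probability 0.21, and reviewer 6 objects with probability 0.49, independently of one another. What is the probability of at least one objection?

0.68565742

Independence gives P(none) = ∏(1 − pᵢ).
P(none) = (1 − 0.06) × (1 − 0.17) × (1 − 0.21) × (1 − 0.49) = 0.94 × 0.83 × 0.79 × 0.51 = 0.31434258
P(at least one) = 1 − 0.31434258 = 0.68565742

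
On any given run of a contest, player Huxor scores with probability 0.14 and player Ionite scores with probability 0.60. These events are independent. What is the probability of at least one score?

P(none) = (1 − 0.14) × (1 − 0.60) = 0.86 × 0.40 = 0.344
P(at least one) = 1 − 0.344 = 0.656

0.656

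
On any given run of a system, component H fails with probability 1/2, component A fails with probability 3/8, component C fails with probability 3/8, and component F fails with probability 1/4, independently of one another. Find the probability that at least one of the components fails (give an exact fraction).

437/512

P(none) = (1 − 1/2) × (1 − 3/8) × (1 − 3/8) × (1 − 1/4) = 1/2 × 5/8 × 5/8 × 3/4 = 75/512
P(at least one) = 1 − 75/512 = 437/512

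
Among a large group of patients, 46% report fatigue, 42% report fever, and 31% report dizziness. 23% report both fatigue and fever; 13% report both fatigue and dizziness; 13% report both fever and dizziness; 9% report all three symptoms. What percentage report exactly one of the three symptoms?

48%

Using the inclusion–exclusion count for exactly one event:
P(exactly one) = 46 + 42 + 31 − 2·23 − 2·13 − 2·13 + 3·9 = 48%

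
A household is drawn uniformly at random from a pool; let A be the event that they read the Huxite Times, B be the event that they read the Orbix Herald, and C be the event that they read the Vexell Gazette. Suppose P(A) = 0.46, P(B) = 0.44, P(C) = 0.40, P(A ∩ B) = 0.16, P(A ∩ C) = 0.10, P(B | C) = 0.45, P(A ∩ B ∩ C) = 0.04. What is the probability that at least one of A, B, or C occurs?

P(B ∩ C) = P(C)·P(B|C) = 0.40 × 0.45 = 0.18
By inclusion–exclusion:
P(A ∪ B ∪ C) = 0.46 + 0.44 + 0.40 − 0.16 − 0.10 − 0.18 + 0.04 = 0.90

0.90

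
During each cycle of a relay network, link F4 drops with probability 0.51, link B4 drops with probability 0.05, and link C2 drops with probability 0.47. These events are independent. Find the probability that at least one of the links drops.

Since the events are independent, P(none) is the product of the individual non-occurrence probabilities.
P(none) = (1 − 0.51) × (1 − 0.05) × (1 − 0.47) = 0.49 × 0.95 × 0.53 = 0.246715
P(at least one) = 1 − 0.246715 = 0.753285

0.753285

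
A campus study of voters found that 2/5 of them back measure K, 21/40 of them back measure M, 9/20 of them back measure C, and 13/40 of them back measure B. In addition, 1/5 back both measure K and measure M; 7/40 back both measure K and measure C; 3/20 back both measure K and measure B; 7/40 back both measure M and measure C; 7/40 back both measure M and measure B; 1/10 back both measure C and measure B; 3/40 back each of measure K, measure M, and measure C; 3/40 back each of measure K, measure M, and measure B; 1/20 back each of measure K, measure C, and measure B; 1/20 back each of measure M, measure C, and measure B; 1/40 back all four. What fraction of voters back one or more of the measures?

19/20

Inclusion–exclusion gives
P(≥1) = 2/5 + 21/40 + 9/20 + 13/40 − 1/5 − 7/40 − 3/20 − 7/40 − 7/40 − 1/10 + 3/40 + 3/40 + 1/20 + 1/20 − 1/40 = 19/20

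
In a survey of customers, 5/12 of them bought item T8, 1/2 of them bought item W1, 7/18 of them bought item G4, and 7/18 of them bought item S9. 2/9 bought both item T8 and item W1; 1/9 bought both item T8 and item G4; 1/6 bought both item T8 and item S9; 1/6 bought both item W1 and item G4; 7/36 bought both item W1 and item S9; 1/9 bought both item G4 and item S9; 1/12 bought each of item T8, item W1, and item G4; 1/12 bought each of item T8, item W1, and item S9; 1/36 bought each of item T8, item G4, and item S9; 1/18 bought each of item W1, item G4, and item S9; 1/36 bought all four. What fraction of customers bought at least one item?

By inclusion-exclusion,
P(at least one) = 5/12 + 1/2 + 7/18 + 7/18 − 2/9 − 1/9 − 1/6 − 1/6 − 7/36 − 1/9 + 1/12 + 1/12 + 1/36 + 1/18 − 1/36 = 17/18

17/18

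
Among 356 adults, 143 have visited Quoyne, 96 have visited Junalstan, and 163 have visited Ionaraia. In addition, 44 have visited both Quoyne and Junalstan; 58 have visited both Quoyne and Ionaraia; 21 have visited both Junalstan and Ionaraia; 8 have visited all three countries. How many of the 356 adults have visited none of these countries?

69

Inclusion–exclusion gives
N(≥1) = 143 + 96 + 163 − 44 − 58 − 21 + 8 = 287
None: 356 − 287 = 69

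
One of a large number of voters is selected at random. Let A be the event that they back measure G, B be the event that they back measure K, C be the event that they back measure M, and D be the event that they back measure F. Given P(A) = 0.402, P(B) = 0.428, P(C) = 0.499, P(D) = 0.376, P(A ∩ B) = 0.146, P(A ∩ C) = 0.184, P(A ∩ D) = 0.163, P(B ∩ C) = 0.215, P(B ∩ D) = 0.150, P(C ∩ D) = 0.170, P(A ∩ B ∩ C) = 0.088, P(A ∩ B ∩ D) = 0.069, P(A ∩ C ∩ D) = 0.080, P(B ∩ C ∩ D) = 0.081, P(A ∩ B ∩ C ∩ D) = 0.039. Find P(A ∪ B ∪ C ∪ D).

P(A ∪ B ∪ C ∪ D) = 0.402 + 0.428 + 0.499 + 0.376 − 0.146 − 0.184 − 0.163 − 0.215 − 0.150 − 0.170 + 0.088 + 0.069 + 0.080 + 0.081 − 0.039 = 0.956

0.956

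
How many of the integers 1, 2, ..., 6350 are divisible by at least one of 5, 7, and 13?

Apply inclusion-exclusion:
⌊6350/5⌋ + ⌊6350/7⌋ + ⌊6350/13⌋ − ⌊6350/35⌋ − ⌊6350/65⌋ − ⌊6350/91⌋ + ⌊6350/455⌋ = 1270 + 907 + 488 − 181 − 97 − 69 + 13 = 2331

2331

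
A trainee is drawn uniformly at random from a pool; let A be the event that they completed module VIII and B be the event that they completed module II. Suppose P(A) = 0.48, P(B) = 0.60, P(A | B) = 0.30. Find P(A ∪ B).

P(A ∩ B) = P(B)·P(A|B) = 0.60 × 0.30 = 0.18
By inclusion-exclusion,
P(A ∪ B) = 0.48 + 0.60 − 0.18 = 0.90

0.90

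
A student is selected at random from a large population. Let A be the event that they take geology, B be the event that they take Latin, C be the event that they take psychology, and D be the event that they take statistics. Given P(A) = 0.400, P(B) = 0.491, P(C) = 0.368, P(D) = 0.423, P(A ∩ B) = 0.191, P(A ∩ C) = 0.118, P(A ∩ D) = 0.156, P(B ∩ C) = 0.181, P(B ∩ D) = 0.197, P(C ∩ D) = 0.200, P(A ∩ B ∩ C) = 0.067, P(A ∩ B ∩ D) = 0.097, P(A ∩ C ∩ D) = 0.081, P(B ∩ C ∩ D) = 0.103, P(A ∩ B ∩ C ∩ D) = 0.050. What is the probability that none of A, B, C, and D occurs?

0.063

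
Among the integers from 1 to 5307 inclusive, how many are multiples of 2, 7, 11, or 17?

3361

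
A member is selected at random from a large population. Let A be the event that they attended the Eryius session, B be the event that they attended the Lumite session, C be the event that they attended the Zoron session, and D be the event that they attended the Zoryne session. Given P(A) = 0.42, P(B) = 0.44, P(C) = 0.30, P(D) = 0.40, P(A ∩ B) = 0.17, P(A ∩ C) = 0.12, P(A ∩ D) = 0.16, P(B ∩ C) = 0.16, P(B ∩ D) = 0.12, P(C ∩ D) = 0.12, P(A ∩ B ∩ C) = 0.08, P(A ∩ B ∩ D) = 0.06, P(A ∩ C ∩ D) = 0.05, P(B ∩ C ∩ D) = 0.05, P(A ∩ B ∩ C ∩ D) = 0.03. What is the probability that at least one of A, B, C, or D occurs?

P(A ∪ B ∪ C ∪ D) = 0.42 + 0.44 + 0.30 + 0.40 − 0.17 − 0.12 − 0.16 − 0.16 − 0.12 − 0.12 + 0.08 + 0.06 + 0.05 + 0.05 − 0.03 = 0.92

0.92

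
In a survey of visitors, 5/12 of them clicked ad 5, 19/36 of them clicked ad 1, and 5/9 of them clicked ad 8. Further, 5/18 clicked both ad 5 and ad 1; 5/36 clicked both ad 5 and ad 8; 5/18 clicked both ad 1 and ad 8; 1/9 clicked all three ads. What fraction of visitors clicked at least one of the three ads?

11/12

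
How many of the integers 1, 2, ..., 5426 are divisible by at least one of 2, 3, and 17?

3724

Apply inclusion-exclusion:
⌊5426/2⌋ + ⌊5426/3⌋ + ⌊5426/17⌋ − ⌊5426/6⌋ − ⌊5426/34⌋ − ⌊5426/51⌋ + ⌊5426/102⌋ = 2713 + 1808 + 319 − 904 − 159 − 106 + 53 = 3724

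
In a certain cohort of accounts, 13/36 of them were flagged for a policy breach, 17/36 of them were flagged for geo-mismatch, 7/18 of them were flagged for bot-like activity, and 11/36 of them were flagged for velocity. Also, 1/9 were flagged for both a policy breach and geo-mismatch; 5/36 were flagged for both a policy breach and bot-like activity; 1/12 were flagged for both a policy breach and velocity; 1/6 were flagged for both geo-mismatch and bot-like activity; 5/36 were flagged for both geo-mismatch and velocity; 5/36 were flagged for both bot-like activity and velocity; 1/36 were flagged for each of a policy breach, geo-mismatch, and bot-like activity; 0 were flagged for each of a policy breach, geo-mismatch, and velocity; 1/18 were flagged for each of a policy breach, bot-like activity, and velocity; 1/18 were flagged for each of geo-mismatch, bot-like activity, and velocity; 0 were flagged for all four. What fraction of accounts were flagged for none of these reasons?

1/9

Apply inclusion-exclusion:
P(union) = 13/36 + 17/36 + 7/18 + 11/36 − 1/9 − 5/36 − 1/12 − 1/6 − 5/36 − 5/36 + 1/36 + 0 + 1/18 + 1/18 − 0 = 8/9
P(none) = 1 − 8/9 = 1/9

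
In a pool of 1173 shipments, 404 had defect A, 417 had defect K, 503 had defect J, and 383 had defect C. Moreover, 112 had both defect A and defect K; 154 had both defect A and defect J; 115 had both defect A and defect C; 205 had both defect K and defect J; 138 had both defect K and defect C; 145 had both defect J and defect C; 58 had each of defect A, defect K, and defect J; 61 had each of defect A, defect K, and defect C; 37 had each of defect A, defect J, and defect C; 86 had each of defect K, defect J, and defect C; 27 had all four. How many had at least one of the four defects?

By inclusion–exclusion:
|union| = 404 + 417 + 503 + 383 − 112 − 154 − 115 − 205 − 138 − 145 + 58 + 61 + 37 + 86 − 27 = 1053

1053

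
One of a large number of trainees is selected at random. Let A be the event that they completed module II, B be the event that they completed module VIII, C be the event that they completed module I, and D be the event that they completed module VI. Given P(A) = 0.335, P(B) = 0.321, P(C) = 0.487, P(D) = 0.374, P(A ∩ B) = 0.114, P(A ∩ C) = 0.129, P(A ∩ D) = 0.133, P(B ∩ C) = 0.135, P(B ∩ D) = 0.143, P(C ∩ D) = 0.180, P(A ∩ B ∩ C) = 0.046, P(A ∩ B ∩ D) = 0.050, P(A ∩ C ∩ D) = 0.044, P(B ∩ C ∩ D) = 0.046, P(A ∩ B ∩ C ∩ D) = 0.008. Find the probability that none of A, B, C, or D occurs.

P(A ∪ B ∪ C ∪ D) = 0.335 + 0.321 + 0.487 + 0.374 − 0.114 − 0.129 − 0.133 − 0.135 − 0.143 − 0.180 + 0.046 + 0.050 + 0.044 + 0.046 − 0.008 = 0.861
P(none) = 1 − 0.861 = 0.139

0.139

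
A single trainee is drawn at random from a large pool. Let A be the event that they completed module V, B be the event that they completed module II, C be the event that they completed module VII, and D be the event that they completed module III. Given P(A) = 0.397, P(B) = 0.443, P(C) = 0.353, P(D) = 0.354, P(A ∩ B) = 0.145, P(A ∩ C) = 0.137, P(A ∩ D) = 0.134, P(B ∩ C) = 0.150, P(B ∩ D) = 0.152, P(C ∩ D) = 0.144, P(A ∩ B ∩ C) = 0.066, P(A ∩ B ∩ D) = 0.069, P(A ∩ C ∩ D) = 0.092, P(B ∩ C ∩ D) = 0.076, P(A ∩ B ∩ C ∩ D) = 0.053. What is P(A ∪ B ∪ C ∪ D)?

0.935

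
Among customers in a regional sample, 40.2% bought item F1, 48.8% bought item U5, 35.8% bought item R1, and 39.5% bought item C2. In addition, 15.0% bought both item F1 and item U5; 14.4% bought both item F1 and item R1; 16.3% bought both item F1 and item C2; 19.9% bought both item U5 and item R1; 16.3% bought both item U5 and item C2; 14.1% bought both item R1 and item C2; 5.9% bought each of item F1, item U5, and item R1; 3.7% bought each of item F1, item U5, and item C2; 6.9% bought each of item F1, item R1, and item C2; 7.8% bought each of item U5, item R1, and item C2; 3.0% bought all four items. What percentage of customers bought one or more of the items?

89.6%

By inclusion–exclusion:
P(union) = 40.2 + 48.8 + 35.8 + 39.5 − 15.0 − 14.4 − 16.3 − 19.9 − 16.3 − 14.1 + 5.9 + 3.7 + 6.9 + 7.8 − 3.0 = 89.6%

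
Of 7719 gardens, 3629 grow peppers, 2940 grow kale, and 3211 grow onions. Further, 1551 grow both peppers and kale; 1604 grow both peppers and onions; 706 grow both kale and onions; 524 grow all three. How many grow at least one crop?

6443

|at least one| = 3629 + 2940 + 3211 − 1551 − 1604 − 706 + 524 = 6443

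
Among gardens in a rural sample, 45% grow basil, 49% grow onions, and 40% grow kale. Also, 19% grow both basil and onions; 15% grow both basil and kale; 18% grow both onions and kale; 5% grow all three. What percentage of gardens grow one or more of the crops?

P(≥1) = 45 + 49 + 40 − 19 − 15 − 18 + 5 = 87%

87%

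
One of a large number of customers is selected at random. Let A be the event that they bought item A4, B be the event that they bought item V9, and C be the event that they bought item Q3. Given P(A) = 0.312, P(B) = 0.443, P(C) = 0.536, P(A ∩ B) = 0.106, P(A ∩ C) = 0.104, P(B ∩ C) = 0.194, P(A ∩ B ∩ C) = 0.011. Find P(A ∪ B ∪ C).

0.898

Inclusion–exclusion gives
P(A ∪ B ∪ C) = 0.312 + 0.443 + 0.536 − 0.106 − 0.104 − 0.194 + 0.011 = 0.898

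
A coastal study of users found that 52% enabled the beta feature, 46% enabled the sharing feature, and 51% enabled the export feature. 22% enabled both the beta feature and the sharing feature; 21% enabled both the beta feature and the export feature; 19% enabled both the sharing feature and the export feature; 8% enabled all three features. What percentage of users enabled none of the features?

5%

P(at least one) = 52 + 46 + 51 − 22 − 21 − 19 + 8 = 95%
P(none) = 100% − 95% = 5%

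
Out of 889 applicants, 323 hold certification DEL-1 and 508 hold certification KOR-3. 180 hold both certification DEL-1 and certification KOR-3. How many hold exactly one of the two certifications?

471

Using the inclusion–exclusion count for exactly one event:
|exactly one| = 323 + 508 − 2·180 = 471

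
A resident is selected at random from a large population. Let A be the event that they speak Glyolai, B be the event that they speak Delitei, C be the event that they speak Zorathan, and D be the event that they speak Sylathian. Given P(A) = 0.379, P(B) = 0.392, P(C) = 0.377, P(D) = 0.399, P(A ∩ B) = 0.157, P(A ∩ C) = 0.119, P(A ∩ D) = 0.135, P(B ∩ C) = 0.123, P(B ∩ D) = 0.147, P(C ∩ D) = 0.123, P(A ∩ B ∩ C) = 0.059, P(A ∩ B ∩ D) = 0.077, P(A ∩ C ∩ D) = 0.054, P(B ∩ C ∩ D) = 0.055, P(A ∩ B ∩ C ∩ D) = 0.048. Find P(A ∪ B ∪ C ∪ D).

P(A ∪ B ∪ C ∪ D) = 0.379 + 0.392 + 0.377 + 0.399 − 0.157 − 0.119 − 0.135 − 0.123 − 0.147 − 0.123 + 0.059 + 0.077 + 0.054 + 0.055 − 0.048 = 0.940

0.940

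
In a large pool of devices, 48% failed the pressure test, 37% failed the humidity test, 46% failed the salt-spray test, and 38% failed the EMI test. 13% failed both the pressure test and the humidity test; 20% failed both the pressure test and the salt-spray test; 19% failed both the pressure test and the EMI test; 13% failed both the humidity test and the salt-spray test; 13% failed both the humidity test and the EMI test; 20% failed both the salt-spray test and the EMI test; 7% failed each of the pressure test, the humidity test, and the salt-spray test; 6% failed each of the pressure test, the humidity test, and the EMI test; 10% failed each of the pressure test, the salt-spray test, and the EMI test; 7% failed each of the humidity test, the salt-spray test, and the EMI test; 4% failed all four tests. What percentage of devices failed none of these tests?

3%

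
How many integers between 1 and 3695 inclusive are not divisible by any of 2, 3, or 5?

985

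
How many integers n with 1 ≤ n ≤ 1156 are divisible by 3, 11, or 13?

508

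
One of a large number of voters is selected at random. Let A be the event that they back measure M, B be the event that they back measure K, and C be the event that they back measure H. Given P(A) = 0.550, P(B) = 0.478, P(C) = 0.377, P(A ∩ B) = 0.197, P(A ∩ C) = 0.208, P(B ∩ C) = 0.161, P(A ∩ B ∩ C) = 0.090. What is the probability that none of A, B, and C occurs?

0.071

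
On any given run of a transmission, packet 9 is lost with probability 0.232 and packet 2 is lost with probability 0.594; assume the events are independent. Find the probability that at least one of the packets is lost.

0.688192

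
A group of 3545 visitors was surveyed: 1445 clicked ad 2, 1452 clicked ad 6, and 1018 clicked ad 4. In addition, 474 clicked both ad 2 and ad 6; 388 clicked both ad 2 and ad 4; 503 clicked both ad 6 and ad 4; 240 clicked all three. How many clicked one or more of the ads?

2790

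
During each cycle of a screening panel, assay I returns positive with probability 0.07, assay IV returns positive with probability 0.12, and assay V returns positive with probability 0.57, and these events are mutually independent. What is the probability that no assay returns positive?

Independence gives P(none) = ∏(1 − pᵢ).
P(none) = (1 − 0.07) × (1 − 0.12) × (1 − 0.57) = 0.93 × 0.88 × 0.43 = 0.351912

0.351912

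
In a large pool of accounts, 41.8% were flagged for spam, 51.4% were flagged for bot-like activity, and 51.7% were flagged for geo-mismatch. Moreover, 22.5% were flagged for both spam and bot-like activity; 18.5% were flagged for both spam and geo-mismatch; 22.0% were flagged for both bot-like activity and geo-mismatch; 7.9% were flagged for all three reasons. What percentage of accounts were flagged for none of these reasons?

10.2%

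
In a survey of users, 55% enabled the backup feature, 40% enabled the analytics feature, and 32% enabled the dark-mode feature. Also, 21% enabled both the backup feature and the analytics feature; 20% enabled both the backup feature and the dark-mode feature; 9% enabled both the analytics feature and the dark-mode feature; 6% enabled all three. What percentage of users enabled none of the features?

By inclusion–exclusion:
P(≥1) = 55 + 40 + 32 − 21 − 20 − 9 + 6 = 83%
P(none) = 100% − 83% = 17%

17%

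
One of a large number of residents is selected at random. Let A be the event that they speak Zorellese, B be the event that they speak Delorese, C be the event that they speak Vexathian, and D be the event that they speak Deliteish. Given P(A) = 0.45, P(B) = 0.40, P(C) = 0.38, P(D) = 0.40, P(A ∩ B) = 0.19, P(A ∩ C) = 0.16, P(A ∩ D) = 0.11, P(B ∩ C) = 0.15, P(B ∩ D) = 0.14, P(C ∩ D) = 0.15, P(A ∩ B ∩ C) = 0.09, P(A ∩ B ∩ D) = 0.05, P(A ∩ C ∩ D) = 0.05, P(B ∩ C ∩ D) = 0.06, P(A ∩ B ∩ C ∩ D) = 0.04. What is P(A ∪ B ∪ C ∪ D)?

0.94

P(A ∪ B ∪ C ∪ D) = 0.45 + 0.40 + 0.38 + 0.40 − 0.19 − 0.16 − 0.11 − 0.15 − 0.14 − 0.15 + 0.09 + 0.05 + 0.05 + 0.06 − 0.04 = 0.94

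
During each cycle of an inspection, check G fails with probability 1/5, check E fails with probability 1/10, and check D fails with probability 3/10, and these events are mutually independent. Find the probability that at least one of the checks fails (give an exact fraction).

62/125

Independence gives P(none) = ∏(1 − pᵢ).
P(none) = (1 − 1/5) × (1 − 1/10) × (1 − 3/10) = 4/5 × 9/10 × 7/10 = 63/125
P(at least one) = 1 − 63/125 = 62/125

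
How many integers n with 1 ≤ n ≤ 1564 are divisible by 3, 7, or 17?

723

521 + 223 + 92 − 74 − 30 − 13 + 4 = 723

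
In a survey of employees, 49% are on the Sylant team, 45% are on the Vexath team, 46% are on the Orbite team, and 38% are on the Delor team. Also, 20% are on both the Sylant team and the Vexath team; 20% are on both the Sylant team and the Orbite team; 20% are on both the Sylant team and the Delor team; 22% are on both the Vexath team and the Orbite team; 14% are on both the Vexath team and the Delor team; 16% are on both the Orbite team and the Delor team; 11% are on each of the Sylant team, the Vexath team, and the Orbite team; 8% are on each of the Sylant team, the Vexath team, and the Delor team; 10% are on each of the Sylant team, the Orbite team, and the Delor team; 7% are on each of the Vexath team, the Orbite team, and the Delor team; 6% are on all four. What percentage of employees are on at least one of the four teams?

96%

P(at least one) = 49 + 45 + 46 + 38 − 20 − 20 − 20 − 22 − 14 − 16 + 11 + 8 + 10 + 7 − 6 = 96%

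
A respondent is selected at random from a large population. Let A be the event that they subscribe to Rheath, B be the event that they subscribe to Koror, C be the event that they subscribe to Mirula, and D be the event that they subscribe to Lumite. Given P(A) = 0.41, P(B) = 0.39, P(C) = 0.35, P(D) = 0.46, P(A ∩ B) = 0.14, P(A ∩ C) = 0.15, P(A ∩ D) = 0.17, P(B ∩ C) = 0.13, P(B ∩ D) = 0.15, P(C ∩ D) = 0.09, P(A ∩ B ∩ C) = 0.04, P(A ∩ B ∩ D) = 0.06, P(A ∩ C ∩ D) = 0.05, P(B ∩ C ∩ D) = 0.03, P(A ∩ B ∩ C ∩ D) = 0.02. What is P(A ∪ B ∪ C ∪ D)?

By inclusion-exclusion,
P(A ∪ B ∪ C ∪ D) = 0.41 + 0.39 + 0.35 + 0.46 − 0.14 − 0.15 − 0.17 − 0.13 − 0.15 − 0.09 + 0.04 + 0.06 + 0.05 + 0.03 − 0.02 = 0.94

0.94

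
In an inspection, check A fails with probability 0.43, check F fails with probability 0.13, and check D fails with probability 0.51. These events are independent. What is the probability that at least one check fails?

Since the events are independent, P(none) is the product of the individual non-occurrence probabilities.
P(none) = (1 − 0.43) × (1 − 0.13) × (1 − 0.51) = 0.57 × 0.87 × 0.49 = 0.242991
P(at least one) = 1 − 0.242991 = 0.757009

0.757009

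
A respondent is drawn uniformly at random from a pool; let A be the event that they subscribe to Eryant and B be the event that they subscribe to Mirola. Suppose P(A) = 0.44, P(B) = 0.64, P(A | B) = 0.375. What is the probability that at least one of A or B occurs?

0.84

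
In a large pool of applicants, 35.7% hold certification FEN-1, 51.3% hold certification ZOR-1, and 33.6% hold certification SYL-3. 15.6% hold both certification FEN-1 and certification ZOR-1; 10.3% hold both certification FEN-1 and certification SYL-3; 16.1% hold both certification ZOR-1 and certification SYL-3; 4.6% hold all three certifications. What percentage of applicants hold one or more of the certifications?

By inclusion–exclusion:
P(union) = 35.7 + 51.3 + 33.6 − 15.6 − 10.3 − 16.1 + 4.6 = 83.2%

83.2%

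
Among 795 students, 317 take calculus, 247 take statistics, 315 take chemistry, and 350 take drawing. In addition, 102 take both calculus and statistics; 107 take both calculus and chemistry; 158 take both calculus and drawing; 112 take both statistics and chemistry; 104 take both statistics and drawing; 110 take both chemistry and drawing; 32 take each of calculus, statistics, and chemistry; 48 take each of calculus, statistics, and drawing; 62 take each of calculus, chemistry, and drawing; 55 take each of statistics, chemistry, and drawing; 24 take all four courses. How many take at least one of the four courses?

709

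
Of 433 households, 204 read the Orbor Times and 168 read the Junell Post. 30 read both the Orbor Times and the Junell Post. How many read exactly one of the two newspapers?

312

By inclusion–exclusion (exactly-one form):
|exactly one| = 204 + 168 − 2·30 = 312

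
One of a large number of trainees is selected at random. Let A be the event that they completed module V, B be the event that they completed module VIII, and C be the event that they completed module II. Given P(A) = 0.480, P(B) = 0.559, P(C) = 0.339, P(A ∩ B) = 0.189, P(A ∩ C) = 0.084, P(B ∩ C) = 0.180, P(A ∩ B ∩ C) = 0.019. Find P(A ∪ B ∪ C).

0.944

P(A ∪ B ∪ C) = 0.480 + 0.559 + 0.339 − 0.189 − 0.084 − 0.180 + 0.019 = 0.944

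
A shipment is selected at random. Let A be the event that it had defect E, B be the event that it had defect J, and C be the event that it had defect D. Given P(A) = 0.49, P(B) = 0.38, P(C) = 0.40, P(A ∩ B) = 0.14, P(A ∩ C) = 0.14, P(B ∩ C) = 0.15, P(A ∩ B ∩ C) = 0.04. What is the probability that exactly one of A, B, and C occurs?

0.53

P(exactly one) = 0.49 + 0.38 + 0.40 − 2·0.14 − 2·0.14 − 2·0.15 + 3·0.04 = 0.53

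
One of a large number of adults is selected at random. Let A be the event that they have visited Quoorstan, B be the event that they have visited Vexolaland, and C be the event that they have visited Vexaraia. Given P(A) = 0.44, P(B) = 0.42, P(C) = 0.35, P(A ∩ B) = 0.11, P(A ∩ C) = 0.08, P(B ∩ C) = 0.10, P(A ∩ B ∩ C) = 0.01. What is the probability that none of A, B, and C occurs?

Apply inclusion-exclusion:
P(A ∪ B ∪ C) = 0.44 + 0.42 + 0.35 − 0.11 − 0.08 − 0.10 + 0.01 = 0.93
P(none) = 1 − 0.93 = 0.07

0.07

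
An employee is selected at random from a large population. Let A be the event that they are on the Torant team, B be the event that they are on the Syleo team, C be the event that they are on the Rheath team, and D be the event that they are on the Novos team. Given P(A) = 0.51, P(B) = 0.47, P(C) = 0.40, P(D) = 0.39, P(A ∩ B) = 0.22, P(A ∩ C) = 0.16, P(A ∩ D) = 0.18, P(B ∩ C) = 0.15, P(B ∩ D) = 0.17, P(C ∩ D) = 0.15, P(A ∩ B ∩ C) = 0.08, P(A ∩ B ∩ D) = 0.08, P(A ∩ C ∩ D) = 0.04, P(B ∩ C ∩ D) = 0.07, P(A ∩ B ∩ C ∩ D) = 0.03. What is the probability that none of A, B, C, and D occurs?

By inclusion–exclusion:
P(A ∪ B ∪ C ∪ D) = 0.51 + 0.47 + 0.40 + 0.39 − 0.22 − 0.16 − 0.18 − 0.15 − 0.17 − 0.15 + 0.08 + 0.08 + 0.04 + 0.07 − 0.03 = 0.98
P(none) = 1 − 0.98 = 0.02

0.02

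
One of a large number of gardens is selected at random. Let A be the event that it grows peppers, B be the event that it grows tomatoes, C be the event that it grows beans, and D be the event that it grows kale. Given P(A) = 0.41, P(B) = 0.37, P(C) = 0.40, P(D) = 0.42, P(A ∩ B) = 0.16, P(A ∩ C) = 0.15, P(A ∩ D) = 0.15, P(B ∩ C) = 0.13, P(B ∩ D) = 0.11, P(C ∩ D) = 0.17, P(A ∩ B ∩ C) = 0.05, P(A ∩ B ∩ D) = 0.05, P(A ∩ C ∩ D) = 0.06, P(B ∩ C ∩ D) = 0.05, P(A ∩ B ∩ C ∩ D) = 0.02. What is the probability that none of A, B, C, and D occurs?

Inclusion–exclusion gives
P(A ∪ B ∪ C ∪ D) = 0.41 + 0.37 + 0.40 + 0.42 − 0.16 − 0.15 − 0.15 − 0.13 − 0.11 − 0.17 + 0.05 + 0.05 + 0.06 + 0.05 − 0.02 = 0.92
P(none) = 1 − 0.92 = 0.08

0.08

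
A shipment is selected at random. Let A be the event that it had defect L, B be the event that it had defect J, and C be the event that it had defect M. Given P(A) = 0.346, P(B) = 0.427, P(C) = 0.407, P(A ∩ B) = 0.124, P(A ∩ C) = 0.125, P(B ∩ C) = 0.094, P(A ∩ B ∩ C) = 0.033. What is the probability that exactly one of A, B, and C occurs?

P(exactly one) = 0.346 + 0.427 + 0.407 − 2·0.124 − 2·0.125 − 2·0.094 + 3·0.033 = 0.593

0.593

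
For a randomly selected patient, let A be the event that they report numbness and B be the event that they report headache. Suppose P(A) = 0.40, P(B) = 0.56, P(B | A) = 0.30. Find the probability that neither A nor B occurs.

0.16

P(A ∩ B) = P(A)·P(B|A) = 0.40 × 0.30 = 0.12
P(A ∪ B) = 0.40 + 0.56 − 0.12 = 0.84
P(none) = 1 − 0.84 = 0.16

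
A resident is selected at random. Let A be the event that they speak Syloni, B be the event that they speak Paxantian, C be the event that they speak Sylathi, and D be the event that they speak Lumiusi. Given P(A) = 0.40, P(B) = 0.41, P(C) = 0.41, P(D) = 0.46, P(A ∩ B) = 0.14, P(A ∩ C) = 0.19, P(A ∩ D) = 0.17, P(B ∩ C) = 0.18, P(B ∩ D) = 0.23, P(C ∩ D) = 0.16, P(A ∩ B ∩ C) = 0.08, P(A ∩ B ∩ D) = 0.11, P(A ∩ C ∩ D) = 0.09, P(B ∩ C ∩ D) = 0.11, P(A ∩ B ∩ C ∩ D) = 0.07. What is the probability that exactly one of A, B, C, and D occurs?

By inclusion–exclusion (exactly-one form):
P(exactly one) = 0.40 + 0.41 + 0.41 + 0.46 − 2·0.14 − 2·0.19 − 2·0.17 − 2·0.18 − 2·0.23 − 2·0.16 + 3·0.08 + 3·0.11 + 3·0.09 + 3·0.11 − 4·0.07 = 0.43

0.43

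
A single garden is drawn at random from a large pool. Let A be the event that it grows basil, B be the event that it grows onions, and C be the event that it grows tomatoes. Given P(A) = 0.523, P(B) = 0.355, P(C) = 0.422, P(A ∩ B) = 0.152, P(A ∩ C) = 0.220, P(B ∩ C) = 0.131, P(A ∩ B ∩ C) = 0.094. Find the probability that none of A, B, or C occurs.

0.109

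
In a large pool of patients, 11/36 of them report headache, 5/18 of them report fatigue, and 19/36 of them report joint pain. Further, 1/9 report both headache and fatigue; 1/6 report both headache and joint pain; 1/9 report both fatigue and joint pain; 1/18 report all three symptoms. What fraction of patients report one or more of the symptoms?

7/9

P(≥1) = 11/36 + 5/18 + 19/36 − 1/9 − 1/6 − 1/9 + 1/18 = 7/9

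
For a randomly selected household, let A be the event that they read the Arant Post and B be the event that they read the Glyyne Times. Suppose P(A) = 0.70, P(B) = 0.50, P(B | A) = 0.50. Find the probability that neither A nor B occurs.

P(A ∩ B) = P(A)·P(B|A) = 0.70 × 0.50 = 0.35
Using inclusion–exclusion:
P(A ∪ B) = 0.70 + 0.50 − 0.35 = 0.85
P(none) = 1 − 0.85 = 0.15

0.15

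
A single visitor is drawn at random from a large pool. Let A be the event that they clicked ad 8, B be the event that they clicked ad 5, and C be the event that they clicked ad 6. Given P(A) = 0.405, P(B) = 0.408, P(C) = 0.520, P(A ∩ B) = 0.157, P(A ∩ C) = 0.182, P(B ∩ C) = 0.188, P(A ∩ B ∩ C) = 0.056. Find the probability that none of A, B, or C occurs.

By inclusion–exclusion:
P(A ∪ B ∪ C) = 0.405 + 0.408 + 0.520 − 0.157 − 0.182 − 0.188 + 0.056 = 0.862
P(none) = 1 − 0.862 = 0.138

0.138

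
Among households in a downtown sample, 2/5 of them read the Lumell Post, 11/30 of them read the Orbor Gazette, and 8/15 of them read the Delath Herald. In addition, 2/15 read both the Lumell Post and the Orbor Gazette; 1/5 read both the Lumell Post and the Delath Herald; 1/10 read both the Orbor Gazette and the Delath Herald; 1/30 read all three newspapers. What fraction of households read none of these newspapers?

1/10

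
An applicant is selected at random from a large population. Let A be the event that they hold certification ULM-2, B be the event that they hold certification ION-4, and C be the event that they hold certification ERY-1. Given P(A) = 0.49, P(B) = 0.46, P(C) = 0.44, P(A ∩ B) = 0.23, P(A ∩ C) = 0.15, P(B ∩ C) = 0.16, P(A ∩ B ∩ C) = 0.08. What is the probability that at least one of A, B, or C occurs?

Apply inclusion-exclusion:
P(A ∪ B ∪ C) = 0.49 + 0.46 + 0.44 − 0.23 − 0.15 − 0.16 + 0.08 = 0.93

0.93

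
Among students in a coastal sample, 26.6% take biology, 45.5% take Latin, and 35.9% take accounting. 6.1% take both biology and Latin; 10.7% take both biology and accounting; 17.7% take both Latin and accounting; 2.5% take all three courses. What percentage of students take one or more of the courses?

76.0%

By inclusion–exclusion:
P(at least one) = 26.6 + 45.5 + 35.9 − 6.1 − 10.7 − 17.7 + 2.5 = 76.0%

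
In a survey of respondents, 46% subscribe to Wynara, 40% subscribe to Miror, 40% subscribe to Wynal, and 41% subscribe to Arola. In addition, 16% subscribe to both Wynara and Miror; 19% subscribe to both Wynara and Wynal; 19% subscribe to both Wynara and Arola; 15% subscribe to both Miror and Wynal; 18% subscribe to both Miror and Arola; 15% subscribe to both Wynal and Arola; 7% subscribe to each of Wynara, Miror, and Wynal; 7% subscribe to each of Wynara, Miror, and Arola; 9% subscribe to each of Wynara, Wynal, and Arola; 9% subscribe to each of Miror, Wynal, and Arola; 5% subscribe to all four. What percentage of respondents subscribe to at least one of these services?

92%

Inclusion–exclusion gives
P(union) = 46 + 40 + 40 + 41 − 16 − 19 − 19 − 15 − 18 − 15 + 7 + 7 + 9 + 9 − 5 = 92%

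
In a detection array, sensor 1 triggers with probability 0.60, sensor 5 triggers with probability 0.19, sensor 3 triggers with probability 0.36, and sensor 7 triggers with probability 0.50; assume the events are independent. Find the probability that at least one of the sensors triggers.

P(none) = (1 − 0.60) × (1 − 0.19) × (1 − 0.36) × (1 − 0.50) = 0.40 × 0.81 × 0.64 × 0.50 = 0.10368
P(at least one) = 1 − 0.10368 = 0.89632

0.89632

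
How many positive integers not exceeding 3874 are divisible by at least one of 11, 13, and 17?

814

Using inclusion–exclusion:
floor(3874/11) + floor(3874/13) + floor(3874/17) − floor(3874/143) − floor(3874/187) − floor(3874/221) + floor(3874/2431) = 352 + 298 + 227 − 27 − 20 − 17 + 1 = 814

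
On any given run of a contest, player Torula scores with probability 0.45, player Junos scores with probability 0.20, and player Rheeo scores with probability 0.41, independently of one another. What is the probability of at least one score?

0.7404

P(none) = (1 − 0.45) × (1 − 0.20) × (1 − 0.41) = 0.55 × 0.80 × 0.59 = 0.2596
P(at least one) = 1 − 0.2596 = 0.7404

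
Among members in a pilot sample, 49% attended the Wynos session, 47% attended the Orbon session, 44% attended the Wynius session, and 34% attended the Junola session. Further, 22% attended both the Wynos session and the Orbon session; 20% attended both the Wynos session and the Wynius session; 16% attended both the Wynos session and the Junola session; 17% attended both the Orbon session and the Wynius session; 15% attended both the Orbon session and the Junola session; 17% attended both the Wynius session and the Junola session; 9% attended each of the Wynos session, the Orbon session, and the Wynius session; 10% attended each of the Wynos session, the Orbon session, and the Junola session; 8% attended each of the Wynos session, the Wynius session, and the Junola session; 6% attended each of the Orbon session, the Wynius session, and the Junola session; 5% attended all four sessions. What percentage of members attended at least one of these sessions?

P(at least one) = 49 + 47 + 44 + 34 − 22 − 20 − 16 − 17 − 15 − 17 + 9 + 10 + 8 + 6 − 5 = 95%

95%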